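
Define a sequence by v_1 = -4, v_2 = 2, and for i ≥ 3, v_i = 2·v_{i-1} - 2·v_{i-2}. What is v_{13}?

256

Step forward from the initial values:
v_3 = 12  v_4 = 20  v_5 = 16  …  v_{10} = 32  v_{11} = 192  v_{12} = 320  v_{13} = 256.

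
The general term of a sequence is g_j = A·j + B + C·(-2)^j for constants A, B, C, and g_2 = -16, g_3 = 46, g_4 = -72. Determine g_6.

-308

Plug in j = 2, 3, 4: 2A + B + 4C = -16; 3A + B - 8C = 46; 4A + B + 16C = -72.
Subtracting the first from the second: A - 12C = 62.
Subtracting the second from the third: A + 24C = -118.
Solving: C = -5, A = 2, then B = 0.
Hence g_6 = 2·6 + 0 + (-5)·64 = -308.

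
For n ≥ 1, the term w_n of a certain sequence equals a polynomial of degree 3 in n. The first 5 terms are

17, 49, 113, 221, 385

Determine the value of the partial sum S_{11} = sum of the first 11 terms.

1st diffs: 32, 64, 108, 164.
2nd diffs: 32, 44, 56.
3rd diffs: 12, 12 (constant).
So w_n = 2n^3 + 4n^2 + 6n + 5.
Continuing: …, 617, 929, 1333, 1841, …, w_{11} = 3217.
Summing n = 1..11 (11 terms) gives 11187.

11187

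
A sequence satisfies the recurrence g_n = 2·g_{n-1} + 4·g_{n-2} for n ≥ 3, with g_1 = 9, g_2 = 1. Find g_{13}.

3575808

Step forward from the initial values:
g_3 = 38; g_4 = 80; g_5 = 312; …; g_{10} = 105472; g_{11} = 341504; g_{12} = 1104896; g_{13} = 3575808.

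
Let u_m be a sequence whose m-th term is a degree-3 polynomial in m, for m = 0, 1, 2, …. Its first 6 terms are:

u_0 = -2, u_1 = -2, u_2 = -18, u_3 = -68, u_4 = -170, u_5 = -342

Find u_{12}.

1st diffs: 0, -16, -50, -102, -172.
2nd diffs: -16, -34, -52, -70.
3rd diffs: -18, -18, -18 (constant).
Newton forward-difference form: u_m = -2 + (-16)·C(m,2) + (-18)·C(m,3).
At m = 12: m = 12, so u_{12} = -2 - 1056 - 3960 = -5018.

-5018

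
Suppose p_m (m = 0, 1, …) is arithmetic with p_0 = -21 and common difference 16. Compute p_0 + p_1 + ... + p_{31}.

7264

p_m = -21 + (m - 0)·16.
p_{31} = 475; S = 32·(-21 + 475)/2 = 7264.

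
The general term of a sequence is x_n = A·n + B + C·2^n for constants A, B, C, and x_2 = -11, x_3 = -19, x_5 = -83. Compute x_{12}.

The three given values yield: 2A + B + 4C = -11; 3A + B + 8C = -19; 5A + B + 32C = -83.
Subtracting the first from the second: A + 4C = -8.
Subtracting the second from the third: 2A + 24C = -64.
Solving: C = -3, A = 4, then B = -7.
Hence x_{12} = 4·12 + (-7) + (-3)·4096 = -12247.

-12247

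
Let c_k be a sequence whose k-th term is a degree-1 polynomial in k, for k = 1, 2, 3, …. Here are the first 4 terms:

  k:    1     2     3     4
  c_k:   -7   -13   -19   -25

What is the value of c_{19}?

-115

1st diffs: -6, -6, -6 (constant).
So c_k = -6k - 1.
Evaluating at k = 19 gives c_{19} = -115.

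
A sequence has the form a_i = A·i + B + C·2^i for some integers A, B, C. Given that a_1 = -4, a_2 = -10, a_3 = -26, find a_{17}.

-655290

The three given values yield: A + B + 2C = -4; 2A + B + 4C = -10; 3A + B + 8C = -26.
Subtracting the first from the second: A + 2C = -6.
Subtracting the second from the third: A + 4C = -16.
Solving: C = -5, A = 4, then B = 2.
Hence a_{17} = 4·17 + 2 + (-5)·131072 = -655290.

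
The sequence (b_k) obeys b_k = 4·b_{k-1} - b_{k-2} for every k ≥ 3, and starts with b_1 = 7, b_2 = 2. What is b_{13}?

b_3 = 1; b_4 = 2; b_5 = 7; …; b_{10} = 5042; b_{11} = 18817; b_{12} = 70226; b_{13} = 262087.

262087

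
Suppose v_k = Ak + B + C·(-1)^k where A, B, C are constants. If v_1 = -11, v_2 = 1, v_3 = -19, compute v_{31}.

-131

The three given values yield: A + B - C = -11; 2A + B + C = 1; 3A + B - C = -19.
Subtracting the first from the second: A + 2C = 12.
Subtracting the second from the third: A - 2C = -20.
Solving: C = 8, A = -4, then B = 1.
So v_k = -4·k + 1 + 8·(-1)^k; at k=31 this is -131.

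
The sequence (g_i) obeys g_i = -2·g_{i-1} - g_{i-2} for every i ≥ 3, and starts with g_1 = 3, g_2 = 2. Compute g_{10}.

Compute successive terms:
g_3 = -7, g_4 = 12, g_5 = -17, g_6 = 22, g_7 = -27, g_8 = 32, g_9 = -37, g_{10} = 42.
(Characteristic roots are -1 and -1.)

42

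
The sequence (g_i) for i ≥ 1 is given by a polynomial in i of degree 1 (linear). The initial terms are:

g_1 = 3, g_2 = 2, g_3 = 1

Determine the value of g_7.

1st diffs: -1, -1 (constant).
So g_i = -i + 4.
Evaluating at i = 7 gives g_7 = -3.

-3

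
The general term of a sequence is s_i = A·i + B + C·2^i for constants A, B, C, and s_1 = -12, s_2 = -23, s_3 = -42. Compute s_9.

At i = 1, 2, 3: A + B + 2C = -12; 2A + B + 4C = -23; 3A + B + 8C = -42.
Subtracting the first from the second: A + 2C = -11.
Subtracting the second from the third: A + 4C = -19.
Solving: C = -4, A = -3, then B = -1.
Therefore s_9 = -27 + (-1) + (-4)·512 = -2076.

-2076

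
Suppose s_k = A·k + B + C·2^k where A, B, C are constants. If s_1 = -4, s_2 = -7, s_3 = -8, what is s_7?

The three given values yield: A + B + 2C = -4; 2A + B + 4C = -7; 3A + B + 8C = -8.
Subtracting the first from the second: A + 2C = -3.
Subtracting the second from the third: A + 4C = -1.
Solving: C = 1, A = -5, then B = -1.
So s_k = -5·k + (-1) + 1·2^k; at k=7 this is 92.

92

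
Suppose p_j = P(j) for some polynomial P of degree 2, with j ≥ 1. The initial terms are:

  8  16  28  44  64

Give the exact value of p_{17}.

616

1st diffs: 8, 12, 16, 20.
2nd diffs: 4, 4, 4 (constant).
Newton forward-difference form: p_j = 8 + 8·C(j-1,1) + 4·C(j-1,2).
At j = 17: j-1 = 16, so p_{17} = 8 + 128 + 480 = 616.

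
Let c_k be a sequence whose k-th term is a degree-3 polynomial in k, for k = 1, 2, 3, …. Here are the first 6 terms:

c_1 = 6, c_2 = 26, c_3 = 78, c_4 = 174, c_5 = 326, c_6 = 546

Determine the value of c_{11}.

1st diffs: 20, 52, 96, 152, 220.
2nd diffs: 32, 44, 56, 68.
3rd diffs: 12, 12, 12 (constant).
So c_k = 2k^3 + 4k^2 - 6k + 6.
Evaluating at k = 11 gives c_{11} = 3086.

3086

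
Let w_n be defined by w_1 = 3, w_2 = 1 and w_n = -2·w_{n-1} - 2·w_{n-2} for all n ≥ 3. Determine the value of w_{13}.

Compute successive terms:
w_3 = -8; w_4 = 14; w_5 = -12; …; w_{10} = 16; w_{11} = -128; w_{12} = 224; w_{13} = -192.

-192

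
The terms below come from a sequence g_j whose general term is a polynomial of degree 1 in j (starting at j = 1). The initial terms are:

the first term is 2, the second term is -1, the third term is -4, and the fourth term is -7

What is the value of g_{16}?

1st diffs: -3, -3, -3 (constant).
So g_j = -3j + 5.
Evaluating at j = 16 gives g_{16} = -43.

-43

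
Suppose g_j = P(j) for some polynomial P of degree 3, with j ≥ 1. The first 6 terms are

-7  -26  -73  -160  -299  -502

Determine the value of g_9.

1st diffs: -19, -47, -87, -139, -203.
2nd diffs: -28, -40, -52, -64.
3rd diffs: -12, -12, -12 (constant).
So g_j = -2j^3 - 2j^2 + j - 4.
Evaluating at j = 9 gives g_9 = -1615.

-1615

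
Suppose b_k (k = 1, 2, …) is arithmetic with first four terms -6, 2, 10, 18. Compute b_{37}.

Common difference d = 8.
b_k = -6 + (k - 1)·8.
b_{37} = -6 + 36·8 = 282.

282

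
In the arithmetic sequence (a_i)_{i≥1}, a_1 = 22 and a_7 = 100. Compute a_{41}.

542

Common difference d = (100 - 22) / (7 - 1) = 13.
a_i = 22 + (i - 1)·13.
a_{41} = 22 + 40·13 = 542.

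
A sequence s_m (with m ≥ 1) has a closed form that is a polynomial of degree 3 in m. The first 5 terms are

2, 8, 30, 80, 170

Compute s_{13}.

1st diffs: 6, 22, 50, 90.
2nd diffs: 16, 28, 40.
3rd diffs: 12, 12 (constant).
So s_m = 2m^3 - 4m^2 + 4m.
Evaluating at m = 13 gives s_{13} = 3770.

3770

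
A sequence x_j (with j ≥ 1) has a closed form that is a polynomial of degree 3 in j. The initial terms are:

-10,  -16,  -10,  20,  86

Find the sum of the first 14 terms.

1st diffs: -6, 6, 30, 66.
2nd diffs: 12, 24, 36.
3rd diffs: 12, 12 (constant).
Newton forward-difference form: x_j = -10 + (-6)·C(j-1,1) + 12·C(j-1,2) + 12·C(j-1,3).
Continuing: …, 200, 374, 620, 950, …, x_{14} = 4280.
Summing j = 1..14 (14 terms) gives 15694.

15694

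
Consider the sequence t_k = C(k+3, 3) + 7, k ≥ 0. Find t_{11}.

371

C(14, 3) = 364, so t_{11} = 371.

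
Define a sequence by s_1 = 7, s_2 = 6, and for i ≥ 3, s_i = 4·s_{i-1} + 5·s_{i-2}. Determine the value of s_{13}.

s_3 = 59; s_4 = 266; s_5 = 1359; …; s_{10} = 4231766; s_{11} = 21158859; s_{12} = 105794266; s_{13} = 528971359.
(Characteristic roots are 5 and -1.)

528971359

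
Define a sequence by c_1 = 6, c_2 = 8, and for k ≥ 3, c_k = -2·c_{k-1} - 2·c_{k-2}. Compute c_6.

-32

Iterate the recurrence:
c_3 = -28; c_4 = 40; c_5 = -24; c_6 = -32.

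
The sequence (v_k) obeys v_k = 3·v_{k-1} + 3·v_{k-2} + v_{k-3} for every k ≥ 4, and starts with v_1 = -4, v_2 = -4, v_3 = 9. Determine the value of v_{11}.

v_4 = 11; v_5 = 56; v_6 = 210; v_7 = 809; v_8 = 3113; v_9 = 11976; v_{10} = 46076; v_{11} = 177269.

177269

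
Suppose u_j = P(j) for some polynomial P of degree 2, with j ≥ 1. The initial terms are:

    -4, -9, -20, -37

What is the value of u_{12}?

1st diffs: -5, -11, -17.
2nd diffs: -6, -6 (constant).
Newton forward-difference form: u_j = -4 + (-5)·C(j-1,1) + (-6)·C(j-1,2).
At j = 12: j-1 = 11, so u_{12} = -4 - 55 - 330 = -389.

-389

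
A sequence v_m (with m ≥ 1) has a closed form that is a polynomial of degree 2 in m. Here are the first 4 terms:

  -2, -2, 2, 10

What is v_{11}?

1st diffs: 0, 4, 8.
2nd diffs: 4, 4 (constant).
Newton forward-difference form: v_m = -2 + 4·C(m-1,2).
At m = 11: m-1 = 10, so v_{11} = -2 + 180 = 178.

178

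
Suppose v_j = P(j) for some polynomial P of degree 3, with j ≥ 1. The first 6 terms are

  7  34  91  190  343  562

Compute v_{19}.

14875

1st diffs: 27, 57, 99, 153, 219.
2nd diffs: 30, 42, 54, 66.
3rd diffs: 12, 12, 12 (constant).
Newton forward-difference form: v_j = 7 + 27·C(j-1,1) + 30·C(j-1,2) + 12·C(j-1,3).
At j = 19: j-1 = 18, so v_{19} = 7 + 486 + 4590 + 9792 = 14875.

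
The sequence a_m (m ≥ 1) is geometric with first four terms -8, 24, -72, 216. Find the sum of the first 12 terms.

Common ratio r = -3.
a_m = (-8)·(-3)^(m-1).
S = (-8)·((-3)^12 - 1)/(-3 - 1) = (-8)·(531441 - 1)/(-4) = 1062880.

1062880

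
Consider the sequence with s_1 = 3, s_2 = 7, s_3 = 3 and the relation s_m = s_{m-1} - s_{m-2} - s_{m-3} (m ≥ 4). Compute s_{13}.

Applying the relation repeatedly:
s_4 = -7  s_5 = -17  s_6 = -13  s_7 = 11  s_8 = 41  s_9 = 43  s_{10} = -9  s_{11} = -93  s_{12} = -127  s_{13} = -25.

-25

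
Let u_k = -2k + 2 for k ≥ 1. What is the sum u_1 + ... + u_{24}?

-552

Over k = 1..24: Σk = 300.
Total = (-2)·300 + (2)·24 = -552.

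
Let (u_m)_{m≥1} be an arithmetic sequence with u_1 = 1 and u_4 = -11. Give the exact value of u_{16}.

-59

Common difference d = (-11 - 1) / (4 - 1) = -4.
u_m = 1 + (m - 1)·(-4).
u_{16} = 1 + 15·(-4) = -59.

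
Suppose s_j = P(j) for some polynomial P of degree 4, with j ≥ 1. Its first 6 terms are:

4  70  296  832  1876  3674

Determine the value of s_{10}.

25006

1st diffs: 66, 226, 536, 1044, 1798.
2nd diffs: 160, 310, 508, 754.
3rd diffs: 150, 198, 246.
4th diffs: 48, 48 (constant).
Newton forward-difference form: s_j = 4 + 66·C(j-1,1) + 160·C(j-1,2) + 150·C(j-1,3) + 48·C(j-1,4).
At j = 10: j-1 = 9, so s_{10} = 4 + 594 + 5760 + 12600 + 6048 = 25006.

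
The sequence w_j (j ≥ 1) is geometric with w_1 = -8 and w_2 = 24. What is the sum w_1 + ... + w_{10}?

Common ratio r = -3.
w_j = (-8)·(-3)^(j-1).
S = (-8)·((-3)^10 - 1)/(-3 - 1) = (-8)·(59049 - 1)/(-4) = 118096.

118096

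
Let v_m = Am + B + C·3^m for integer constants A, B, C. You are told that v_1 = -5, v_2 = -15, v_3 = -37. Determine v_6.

The three given values yield: A + B + 3C = -5; 2A + B + 9C = -15; 3A + B + 27C = -37.
Subtracting the first from the second: A + 6C = -10.
Subtracting the second from the third: A + 18C = -22.
Solving: C = -1, A = -4, then B = 2.
Hence v_6 = -4·6 + 2 + (-1)·729 = -751.

-751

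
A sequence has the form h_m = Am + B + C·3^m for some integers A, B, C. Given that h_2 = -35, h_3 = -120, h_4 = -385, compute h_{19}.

Write the equations: 2A + B + 9C = -35; 3A + B + 27C = -120; 4A + B + 81C = -385.
Subtracting the first from the second: A + 18C = -85.
Subtracting the second from the third: A + 54C = -265.
Solving: C = -5, A = 5, then B = 0.
Hence h_{19} = 5·19 + 0 + (-5)·1162261467 = -5811307240.

-5811307240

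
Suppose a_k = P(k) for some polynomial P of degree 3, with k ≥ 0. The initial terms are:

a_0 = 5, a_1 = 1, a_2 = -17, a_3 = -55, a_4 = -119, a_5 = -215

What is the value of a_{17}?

-6047

1st diffs: -4, -18, -38, -64, -96.
2nd diffs: -14, -20, -26, -32.
3rd diffs: -6, -6, -6 (constant).
Newton forward-difference form: a_k = 5 + (-4)·C(k,1) + (-14)·C(k,2) + (-6)·C(k,3).
At k = 17: k = 17, so a_{17} = 5 - 68 - 1904 - 4080 = -6047.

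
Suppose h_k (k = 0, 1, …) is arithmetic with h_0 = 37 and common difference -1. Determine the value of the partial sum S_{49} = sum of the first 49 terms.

637

h_k = 37 + (k - 0)·(-1).
h_{48} = -11; S = 49·(37 + (-11))/2 = 637.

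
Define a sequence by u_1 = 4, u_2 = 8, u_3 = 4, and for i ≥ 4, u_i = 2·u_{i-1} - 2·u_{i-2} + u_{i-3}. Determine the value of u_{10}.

-4

u_4 = -4, u_5 = -8, u_6 = -4, u_7 = 4, u_8 = 8, u_9 = 4, u_{10} = -4.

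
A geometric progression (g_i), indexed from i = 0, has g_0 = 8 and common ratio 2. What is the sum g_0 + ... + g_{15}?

524280

g_i = 8·2^(i-0).
S = 8·(2^16 - 1)/(2 - 1) = 8·(65536 - 1)/(1) = 524280.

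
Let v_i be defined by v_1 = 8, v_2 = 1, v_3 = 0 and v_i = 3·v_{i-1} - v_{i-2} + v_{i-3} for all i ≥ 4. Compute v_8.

Compute successive terms:
v_4 = 7, v_5 = 22, v_6 = 59, v_7 = 162, v_8 = 449.

449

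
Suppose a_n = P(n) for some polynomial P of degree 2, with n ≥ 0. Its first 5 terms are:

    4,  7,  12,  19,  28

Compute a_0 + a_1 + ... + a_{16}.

1836

1st diffs: 3, 5, 7, 9.
2nd diffs: 2, 2, 2 (constant).
Newton forward-difference form: a_n = 4 + 3·C(n,1) + 2·C(n,2).
Continuing: …, 39, 52, 67, 84, …, a_{16} = 292.
Summing n = 0..16 (17 terms) gives 1836.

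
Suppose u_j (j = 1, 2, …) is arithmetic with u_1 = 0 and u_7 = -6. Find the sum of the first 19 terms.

Common difference d = (-6 - 0) / (7 - 1) = -1.
u_j = 0 + (j - 1)·(-1).
u_{19} = -18; S = 19·(0 + (-18))/2 = -171.

-171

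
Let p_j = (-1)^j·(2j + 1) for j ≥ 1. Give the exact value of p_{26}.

53

(-1)^26 = 1; 2j + 1 at j=26 is 53; so p_{26} = 53.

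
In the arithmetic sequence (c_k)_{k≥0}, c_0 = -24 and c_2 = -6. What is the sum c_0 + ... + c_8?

108

Common difference d = (-6 - (-24)) / (2 - 0) = 9.
c_k = -24 + (k - 0)·9.
c_8 = 48; S = 9·(-24 + 48)/2 = 108.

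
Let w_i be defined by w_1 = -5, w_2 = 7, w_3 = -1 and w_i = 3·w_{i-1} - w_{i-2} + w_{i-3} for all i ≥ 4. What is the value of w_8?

-747

Applying the relation repeatedly:
w_4 = -15, w_5 = -37, w_6 = -97, w_7 = -269, w_8 = -747.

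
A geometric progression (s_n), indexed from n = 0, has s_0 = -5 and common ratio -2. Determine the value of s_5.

s_n = (-5)·(-2)^(n-0).
s_5 = (-5)·(-2)^5 = 160.

160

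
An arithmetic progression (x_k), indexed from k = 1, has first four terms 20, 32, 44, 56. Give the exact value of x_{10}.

128

Common difference d = 12.
x_k = 20 + (k - 1)·12.
x_{10} = 20 + 9·12 = 128.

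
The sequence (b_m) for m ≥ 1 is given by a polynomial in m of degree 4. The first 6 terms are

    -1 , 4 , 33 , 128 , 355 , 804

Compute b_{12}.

16224

1st diffs: 5, 29, 95, 227, 449.
2nd diffs: 24, 66, 132, 222.
3rd diffs: 42, 66, 90.
4th diffs: 24, 24 (constant).
So b_m = m^4 - 3m^3 + 5m^2 - 4m.
Evaluating at m = 12 gives b_{12} = 16224.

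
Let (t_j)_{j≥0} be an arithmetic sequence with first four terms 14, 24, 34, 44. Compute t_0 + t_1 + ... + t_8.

486

Common difference d = 10.
t_j = 14 + (j - 0)·10.
t_8 = 94; S = 9·(14 + 94)/2 = 486.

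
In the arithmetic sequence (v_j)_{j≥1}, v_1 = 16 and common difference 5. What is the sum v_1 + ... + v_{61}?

10126

v_j = 16 + (j - 1)·5.
v_{61} = 316; S = 61·(16 + 316)/2 = 10126.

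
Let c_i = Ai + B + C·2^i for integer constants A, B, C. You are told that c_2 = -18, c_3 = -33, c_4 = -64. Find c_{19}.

The three given values yield: 2A + B + 4C = -18; 3A + B + 8C = -33; 4A + B + 16C = -64.
Subtracting the first from the second: A + 4C = -15.
Subtracting the second from the third: A + 8C = -31.
Solving: C = -4, A = 1, then B = -4.
So c_i = 1·i + (-4) + (-4)·2^i; at i=19 this is -2097137.

-2097137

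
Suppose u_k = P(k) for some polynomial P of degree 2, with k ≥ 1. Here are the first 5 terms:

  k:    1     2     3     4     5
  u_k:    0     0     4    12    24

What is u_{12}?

1st diffs: 0, 4, 8, 12.
2nd diffs: 4, 4, 4 (constant).
Newton forward-difference form: u_k = 4·C(k-1,2).
At k = 12: k-1 = 11, so u_{12} = 220 = 220.

220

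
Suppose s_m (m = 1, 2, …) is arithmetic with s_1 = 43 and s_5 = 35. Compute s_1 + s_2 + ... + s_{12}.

Common difference d = (35 - 43) / (5 - 1) = -2.
s_m = 43 + (m - 1)·(-2).
s_{12} = 21; S = 12·(43 + 21)/2 = 384.

384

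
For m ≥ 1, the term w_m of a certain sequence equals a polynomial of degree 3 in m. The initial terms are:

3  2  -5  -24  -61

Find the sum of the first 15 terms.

1st diffs: -1, -7, -19, -37.
2nd diffs: -6, -12, -18.
3rd diffs: -6, -6 (constant).
So w_m = -m^3 + 3m^2 - 3m + 4.
Continuing: …, -122, -213, -340, -509, …, w_{15} = -2741.
Summing m = 1..15 (15 terms) gives -10980.

-10980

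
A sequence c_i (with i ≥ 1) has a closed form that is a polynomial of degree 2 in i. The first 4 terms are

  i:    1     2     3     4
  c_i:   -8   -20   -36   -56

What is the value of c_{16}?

-608

1st diffs: -12, -16, -20.
2nd diffs: -4, -4 (constant).
Newton forward-difference form: c_i = -8 + (-12)·C(i-1,1) + (-4)·C(i-1,2).
At i = 16: i-1 = 15, so c_{16} = -8 - 180 - 420 = -608.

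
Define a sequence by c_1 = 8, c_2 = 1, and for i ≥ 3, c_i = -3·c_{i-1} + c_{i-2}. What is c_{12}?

-201215

Compute successive terms:
c_3 = 5;  c_4 = -14;  c_5 = 47;  c_6 = -155;  c_7 = 512;  c_8 = -1691;  c_9 = 5585;  c_{10} = -18446;  c_{11} = 60923;  c_{12} = -201215.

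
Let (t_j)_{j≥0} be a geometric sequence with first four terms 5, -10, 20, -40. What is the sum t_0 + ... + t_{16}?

218455

Common ratio r = -2.
t_j = 5·(-2)^(j-0).
S = 5·((-2)^17 - 1)/(-2 - 1) = 5·(-131072 - 1)/(-3) = 218455.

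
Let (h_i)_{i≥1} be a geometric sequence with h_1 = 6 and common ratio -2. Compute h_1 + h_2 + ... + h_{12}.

-8190

h_i = 6·(-2)^(i-1).
S = 6·((-2)^12 - 1)/(-2 - 1) = 6·(4096 - 1)/(-3) = -8190.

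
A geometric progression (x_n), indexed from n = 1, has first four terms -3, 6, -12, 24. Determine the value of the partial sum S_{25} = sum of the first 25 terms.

-33554433

Common ratio r = -2.
x_n = (-3)·(-2)^(n-1).
S = (-3)·((-2)^25 - 1)/(-2 - 1) = (-3)·(-33554432 - 1)/(-3) = -33554433.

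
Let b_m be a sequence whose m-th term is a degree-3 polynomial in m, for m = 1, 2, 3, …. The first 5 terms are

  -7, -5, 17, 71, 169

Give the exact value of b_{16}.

7583

1st diffs: 2, 22, 54, 98.
2nd diffs: 20, 32, 44.
3rd diffs: 12, 12 (constant).
Newton forward-difference form: b_m = -7 + 2·C(m-1,1) + 20·C(m-1,2) + 12·C(m-1,3).
At m = 16: m-1 = 15, so b_{16} = -7 + 30 + 2100 + 5460 = 7583.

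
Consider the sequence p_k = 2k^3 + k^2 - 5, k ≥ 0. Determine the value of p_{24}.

28219

p_{24} = 2·24^3 + 1·24^2 - 5 = 28219.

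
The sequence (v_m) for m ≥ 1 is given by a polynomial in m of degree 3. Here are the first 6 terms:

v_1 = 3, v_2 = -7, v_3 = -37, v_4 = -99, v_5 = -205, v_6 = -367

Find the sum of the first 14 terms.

-20160

1st diffs: -10, -30, -62, -106, -162.
2nd diffs: -20, -32, -44, -56.
3rd diffs: -12, -12, -12 (constant).
Newton forward-difference form: v_m = 3 + (-10)·C(m-1,1) + (-20)·C(m-1,2) + (-12)·C(m-1,3).
Continuing: …, -597, -907, -1309, -1815, …, v_{14} = -5119.
Summing m = 1..14 (14 terms) gives -20160.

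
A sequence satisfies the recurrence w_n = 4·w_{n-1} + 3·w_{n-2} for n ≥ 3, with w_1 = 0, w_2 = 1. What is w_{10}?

Compute successive terms:
w_3 = 4  w_4 = 19  w_5 = 88  w_6 = 409  w_7 = 1900  w_8 = 8827  w_9 = 41008  w_{10} = 190513.

190513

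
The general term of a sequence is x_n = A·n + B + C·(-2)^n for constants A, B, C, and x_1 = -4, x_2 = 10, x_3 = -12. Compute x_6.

The three given values yield: A + B - 2C = -4; 2A + B + 4C = 10; 3A + B - 8C = -12.
Subtracting the first from the second: A + 6C = 14.
Subtracting the second from the third: A - 12C = -22.
Solving: C = 2, A = 2, then B = -2.
So x_n = 2·n + (-2) + 2·(-2)^n; at n=6 this is 138.

138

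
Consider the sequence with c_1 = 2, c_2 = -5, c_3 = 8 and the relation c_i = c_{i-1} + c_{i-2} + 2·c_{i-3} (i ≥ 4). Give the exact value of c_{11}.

725

Applying the relation repeatedly:
c_4 = 7, c_5 = 5, c_6 = 28, c_7 = 47, c_8 = 85, c_9 = 188, c_{10} = 367, c_{11} = 725.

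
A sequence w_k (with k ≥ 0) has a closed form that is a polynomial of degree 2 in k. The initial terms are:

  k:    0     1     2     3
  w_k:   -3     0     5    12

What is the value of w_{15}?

1st diffs: 3, 5, 7.
2nd diffs: 2, 2 (constant).
So w_k = k^2 + 2k - 3.
Evaluating at k = 15 gives w_{15} = 252.

252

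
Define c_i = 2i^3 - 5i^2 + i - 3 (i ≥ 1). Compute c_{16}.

6925

c_{16} = 2·16^3 - 5·16^2 + 1·16 - 3 = 6925.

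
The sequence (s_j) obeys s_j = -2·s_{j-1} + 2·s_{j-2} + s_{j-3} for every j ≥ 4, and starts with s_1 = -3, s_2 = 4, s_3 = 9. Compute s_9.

Compute successive terms:
s_4 = -13;  s_5 = 48;  s_6 = -113;  s_7 = 309;  s_8 = -796;  s_9 = 2097.

2097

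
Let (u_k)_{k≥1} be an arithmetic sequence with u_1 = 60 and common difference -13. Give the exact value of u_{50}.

-577

u_k = 60 + (k - 1)·(-13).
u_{50} = 60 + 49·(-13) = -577.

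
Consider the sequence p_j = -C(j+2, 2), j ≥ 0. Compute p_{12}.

C(14, 2) = 91, so p_{12} = -91.

-91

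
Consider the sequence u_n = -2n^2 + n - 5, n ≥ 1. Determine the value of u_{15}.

-440

u_{15} = -2·15^2 + 1·15 - 5 = -440.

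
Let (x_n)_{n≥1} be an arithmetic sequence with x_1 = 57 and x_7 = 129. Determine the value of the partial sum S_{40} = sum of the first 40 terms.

11640

Common difference d = (129 - 57) / (7 - 1) = 12.
x_n = 57 + (n - 1)·12.
x_{40} = 525; S = 40·(57 + 525)/2 = 11640.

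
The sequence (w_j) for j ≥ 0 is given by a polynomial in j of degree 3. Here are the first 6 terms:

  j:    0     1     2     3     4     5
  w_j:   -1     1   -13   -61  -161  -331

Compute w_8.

1st diffs: 2, -14, -48, -100, -170.
2nd diffs: -16, -34, -52, -70.
3rd diffs: -18, -18, -18 (constant).
Newton forward-difference form: w_j = -1 + 2·C(j,1) + (-16)·C(j,2) + (-18)·C(j,3).
At j = 8: j = 8, so w_8 = -1 + 16 - 448 - 1008 = -1441.

-1441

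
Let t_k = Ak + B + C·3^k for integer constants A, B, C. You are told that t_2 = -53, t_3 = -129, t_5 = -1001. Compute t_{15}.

At k = 2, 3, 5: 2A + B + 9C = -53; 3A + B + 27C = -129; 5A + B + 243C = -1001.
Subtracting the first from the second: A + 18C = -76.
Subtracting the second from the third: 2A + 216C = -872.
Solving: C = -4, A = -4, then B = -9.
Therefore t_{15} = -60 + (-9) + (-4)·14348907 = -57395697.

-57395697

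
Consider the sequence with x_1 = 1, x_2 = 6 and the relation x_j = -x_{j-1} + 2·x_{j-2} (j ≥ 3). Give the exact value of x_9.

x_3 = -4  x_4 = 16  x_5 = -24  x_6 = 56  x_7 = -104  x_8 = 216  x_9 = -424.
(Characteristic roots are 1 and -2.)

-424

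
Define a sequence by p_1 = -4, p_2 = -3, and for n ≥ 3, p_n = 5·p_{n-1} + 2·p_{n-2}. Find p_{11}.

p_3 = -23  p_4 = -121  p_5 = -651  p_6 = -3497  p_7 = -18787  p_8 = -100929  p_9 = -542219  p_{10} = -2912953  p_{11} = -15649203.

-15649203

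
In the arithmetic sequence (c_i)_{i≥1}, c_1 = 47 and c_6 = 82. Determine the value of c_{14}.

Common difference d = (82 - 47) / (6 - 1) = 7.
c_i = 47 + (i - 1)·7.
c_{14} = 47 + 13·7 = 138.

138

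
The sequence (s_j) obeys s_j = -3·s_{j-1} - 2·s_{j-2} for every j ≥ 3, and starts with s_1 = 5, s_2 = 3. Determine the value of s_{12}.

16371

Compute successive terms:
s_3 = -19, s_4 = 51, s_5 = -115, s_6 = 243, s_7 = -499, s_8 = 1011, s_9 = -2035, s_{10} = 4083, s_{11} = -8179, s_{12} = 16371.
(Characteristic roots are -1 and -2.)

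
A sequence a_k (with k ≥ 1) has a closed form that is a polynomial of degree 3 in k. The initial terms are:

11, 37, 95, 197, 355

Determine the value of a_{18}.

1st diffs: 26, 58, 102, 158.
2nd diffs: 32, 44, 56.
3rd diffs: 12, 12 (constant).
So a_k = 2k^3 + 4k^2 + 5.
Evaluating at k = 18 gives a_{18} = 12965.

12965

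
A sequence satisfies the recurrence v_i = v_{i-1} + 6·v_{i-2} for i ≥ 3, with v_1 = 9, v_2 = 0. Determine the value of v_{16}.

51479118

Applying the relation repeatedly:
v_3 = 54;  v_4 = 54;  v_5 = 378;  …;  v_{13} = 1935306;  v_{14} = 5695326;  v_{15} = 17307162;  v_{16} = 51479118.
(Characteristic roots are 3 and -2.)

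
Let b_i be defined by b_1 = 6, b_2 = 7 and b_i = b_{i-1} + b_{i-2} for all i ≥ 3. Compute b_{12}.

953

Applying the relation repeatedly:
b_3 = 13; b_4 = 20; b_5 = 33; b_6 = 53; b_7 = 86; b_8 = 139; b_9 = 225; b_{10} = 364; b_{11} = 589; b_{12} = 953.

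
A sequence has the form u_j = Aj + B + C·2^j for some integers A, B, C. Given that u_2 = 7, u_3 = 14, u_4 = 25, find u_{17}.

Plug in j = 2, 3, 4: 2A + B + 4C = 7; 3A + B + 8C = 14; 4A + B + 16C = 25.
Subtracting the first from the second: A + 4C = 7.
Subtracting the second from the third: A + 8C = 11.
Solving: C = 1, A = 3, then B = -3.
Therefore u_{17} = 51 + (-3) + 1·131072 = 131120.

131120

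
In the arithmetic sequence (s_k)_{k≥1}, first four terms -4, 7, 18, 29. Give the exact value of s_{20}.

205

Common difference d = 11.
s_k = -4 + (k - 1)·11.
s_{20} = -4 + 19·11 = 205.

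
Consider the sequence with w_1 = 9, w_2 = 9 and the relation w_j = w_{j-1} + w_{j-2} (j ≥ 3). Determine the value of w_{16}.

8883

w_3 = 18; w_4 = 27; w_5 = 45; …; w_{13} = 2097; w_{14} = 3393; w_{15} = 5490; w_{16} = 8883.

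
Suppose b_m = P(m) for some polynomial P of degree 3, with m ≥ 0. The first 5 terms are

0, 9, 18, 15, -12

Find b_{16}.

-6576

1st diffs: 9, 9, -3, -27.
2nd diffs: 0, -12, -24.
3rd diffs: -12, -12 (constant).
Newton forward-difference form: b_m = 9·C(m,1) + (-12)·C(m,3).
At m = 16: m = 16, so b_{16} = 144 - 6720 = -6576.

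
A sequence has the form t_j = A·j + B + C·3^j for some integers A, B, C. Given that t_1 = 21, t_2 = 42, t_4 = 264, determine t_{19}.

3486784467

The three given values yield: A + B + 3C = 21; 2A + B + 9C = 42; 4A + B + 81C = 264.
Subtracting the first from the second: A + 6C = 21.
Subtracting the second from the third: 2A + 72C = 222.
Solving: C = 3, A = 3, then B = 9.
Hence t_{19} = 3·19 + 9 + 3·1162261467 = 3486784467.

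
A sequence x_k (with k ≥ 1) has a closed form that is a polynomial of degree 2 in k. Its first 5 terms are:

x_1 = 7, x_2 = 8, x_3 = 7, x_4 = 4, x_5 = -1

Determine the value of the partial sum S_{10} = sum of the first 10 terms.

-125

1st diffs: 1, -1, -3, -5.
2nd diffs: -2, -2, -2 (constant).
So x_k = -k^2 + 4k + 4.
Continuing: …, -8, -17, -28, -41, …, x_{10} = -56.
Summing k = 1..10 (10 terms) gives -125.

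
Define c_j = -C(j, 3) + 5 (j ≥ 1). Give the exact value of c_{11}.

C(11, 3) = 165, so c_{11} = -160.

-160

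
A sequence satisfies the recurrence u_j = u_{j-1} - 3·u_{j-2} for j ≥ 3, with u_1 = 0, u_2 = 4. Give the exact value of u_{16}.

Compute successive terms:
u_3 = 4; u_4 = -8; u_5 = -20; …; u_{13} = 640; u_{14} = -2396; u_{15} = -4316; u_{16} = 2872.

2872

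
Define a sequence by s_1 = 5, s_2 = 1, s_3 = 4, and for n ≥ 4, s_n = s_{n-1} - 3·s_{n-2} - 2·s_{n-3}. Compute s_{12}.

1596

s_4 = -9; s_5 = -23; s_6 = -4; s_7 = 83; s_8 = 141; s_9 = -100; s_{10} = -689; s_{11} = -671; s_{12} = 1596.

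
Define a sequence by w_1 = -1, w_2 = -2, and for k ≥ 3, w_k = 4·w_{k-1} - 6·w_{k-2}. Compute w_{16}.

Iterate the recurrence:
w_3 = -2; w_4 = 4; w_5 = 28; …; w_{13} = -21056; w_{14} = 16768; w_{15} = 193408; w_{16} = 673024.

673024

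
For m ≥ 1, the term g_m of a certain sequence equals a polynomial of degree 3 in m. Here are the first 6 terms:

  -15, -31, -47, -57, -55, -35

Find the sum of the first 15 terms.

6285

1st diffs: -16, -16, -10, 2, 20.
2nd diffs: 0, 6, 12, 18.
3rd diffs: 6, 6, 6 (constant).
Newton forward-difference form: g_m = -15 + (-16)·C(m-1,1) + 6·C(m-1,3).
Continuing: …, 9, 83, 193, 345, …, g_{15} = 1945.
Summing m = 1..15 (15 terms) gives 6285.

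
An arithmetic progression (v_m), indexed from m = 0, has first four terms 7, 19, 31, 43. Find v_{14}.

175

Common difference d = 12.
v_m = 7 + (m - 0)·12.
v_{14} = 7 + 14·12 = 175.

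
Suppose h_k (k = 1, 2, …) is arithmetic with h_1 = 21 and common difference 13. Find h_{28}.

h_k = 21 + (k - 1)·13.
h_{28} = 21 + 27·13 = 372.

372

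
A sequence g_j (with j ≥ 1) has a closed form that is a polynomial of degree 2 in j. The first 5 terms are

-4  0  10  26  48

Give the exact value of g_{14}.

1st diffs: 4, 10, 16, 22.
2nd diffs: 6, 6, 6 (constant).
So g_j = 3j^2 - 5j - 2.
Evaluating at j = 14 gives g_{14} = 516.

516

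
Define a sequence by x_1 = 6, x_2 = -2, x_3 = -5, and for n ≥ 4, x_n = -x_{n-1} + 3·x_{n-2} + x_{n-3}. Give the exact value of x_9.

Applying the relation repeatedly:
x_4 = 5;  x_5 = -22;  x_6 = 32;  x_7 = -93;  x_8 = 167;  x_9 = -414.

-414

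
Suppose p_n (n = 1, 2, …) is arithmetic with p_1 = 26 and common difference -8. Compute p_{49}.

-358

p_n = 26 + (n - 1)·(-8).
p_{49} = 26 + 48·(-8) = -358.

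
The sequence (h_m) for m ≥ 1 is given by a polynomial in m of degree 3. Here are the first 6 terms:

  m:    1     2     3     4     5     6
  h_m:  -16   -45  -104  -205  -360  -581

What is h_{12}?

1st diffs: -29, -59, -101, -155, -221.
2nd diffs: -30, -42, -54, -66.
3rd diffs: -12, -12, -12 (constant).
Newton forward-difference form: h_m = -16 + (-29)·C(m-1,1) + (-30)·C(m-1,2) + (-12)·C(m-1,3).
At m = 12: m-1 = 11, so h_{12} = -16 - 319 - 1650 - 1980 = -3965.

-3965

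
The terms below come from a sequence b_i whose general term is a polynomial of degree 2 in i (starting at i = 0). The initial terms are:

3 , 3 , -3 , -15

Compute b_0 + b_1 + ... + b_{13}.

1st diffs: 0, -6, -12.
2nd diffs: -6, -6 (constant).
So b_i = -3i^2 + 3i + 3.
Continuing: …, -33, -57, -87, -123, …, b_{13} = -465.
Summing i = 0..13 (14 terms) gives -2142.

-2142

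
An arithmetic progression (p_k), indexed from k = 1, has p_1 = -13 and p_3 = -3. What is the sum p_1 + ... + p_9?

Common difference d = (-3 - (-13)) / (3 - 1) = 5.
p_k = -13 + (k - 1)·5.
p_9 = 27; S = 9·(-13 + 27)/2 = 63.

63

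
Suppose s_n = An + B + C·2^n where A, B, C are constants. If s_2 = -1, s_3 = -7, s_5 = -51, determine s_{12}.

Write the equations: 2A + B + 4C = -1; 3A + B + 8C = -7; 5A + B + 32C = -51.
Subtracting the first from the second: A + 4C = -6.
Subtracting the second from the third: 2A + 24C = -44.
Solving: C = -2, A = 2, then B = 3.
So s_n = 2·n + 3 + (-2)·2^n; at n=12 this is -8165.

-8165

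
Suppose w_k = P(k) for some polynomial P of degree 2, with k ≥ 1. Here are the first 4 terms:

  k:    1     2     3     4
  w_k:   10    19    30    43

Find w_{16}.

1st diffs: 9, 11, 13.
2nd diffs: 2, 2 (constant).
Newton forward-difference form: w_k = 10 + 9·C(k-1,1) + 2·C(k-1,2).
At k = 16: k-1 = 15, so w_{16} = 10 + 135 + 210 = 355.

355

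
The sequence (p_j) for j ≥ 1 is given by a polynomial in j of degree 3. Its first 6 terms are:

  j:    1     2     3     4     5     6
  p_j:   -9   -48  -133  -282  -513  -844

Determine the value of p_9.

-2617

1st diffs: -39, -85, -149, -231, -331.
2nd diffs: -46, -64, -82, -100.
3rd diffs: -18, -18, -18 (constant).
Newton forward-difference form: p_j = -9 + (-39)·C(j-1,1) + (-46)·C(j-1,2) + (-18)·C(j-1,3).
At j = 9: j-1 = 8, so p_9 = -9 - 312 - 1288 - 1008 = -2617.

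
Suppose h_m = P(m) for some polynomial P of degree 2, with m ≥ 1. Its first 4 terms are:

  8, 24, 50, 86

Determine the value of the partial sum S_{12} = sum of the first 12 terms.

3352

1st diffs: 16, 26, 36.
2nd diffs: 10, 10 (constant).
So h_m = 5m^2 + m + 2.
Continuing: …, 132, 188, 254, 330, …, h_{12} = 734.
Summing m = 1..12 (12 terms) gives 3352.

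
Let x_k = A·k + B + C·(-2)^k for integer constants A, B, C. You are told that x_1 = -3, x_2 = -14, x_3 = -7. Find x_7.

93

The three given values yield: A + B - 2C = -3; 2A + B + 4C = -14; 3A + B - 8C = -7.
Subtracting the first from the second: A + 6C = -11.
Subtracting the second from the third: A - 12C = 7.
Solving: C = -1, A = -5, then B = 0.
Therefore x_7 = -35 + 0 + (-1)·(-128) = 93.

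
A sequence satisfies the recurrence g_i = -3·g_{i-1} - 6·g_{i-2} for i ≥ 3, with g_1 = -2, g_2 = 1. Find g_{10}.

-5265

Iterate the recurrence:
g_3 = 9;  g_4 = -33;  g_5 = 45;  g_6 = 63;  g_7 = -459;  g_8 = 999;  g_9 = -243;  g_{10} = -5265.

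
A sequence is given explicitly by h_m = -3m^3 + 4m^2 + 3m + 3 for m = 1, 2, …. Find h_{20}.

h_{20} = -3·20^3 + 4·20^2 + 3·20 + 3 = -22337.

-22337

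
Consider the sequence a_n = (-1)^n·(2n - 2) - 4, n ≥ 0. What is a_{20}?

34

(-1)^20 = 1; 2n - 2 at n=20 is 38; so a_{20} = 34.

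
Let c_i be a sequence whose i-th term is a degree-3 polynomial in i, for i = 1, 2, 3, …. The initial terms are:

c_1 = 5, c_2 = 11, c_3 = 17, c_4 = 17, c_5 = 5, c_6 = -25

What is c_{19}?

1st diffs: 6, 6, 0, -12, -30.
2nd diffs: 0, -6, -12, -18.
3rd diffs: -6, -6, -6 (constant).
Newton forward-difference form: c_i = 5 + 6·C(i-1,1) + (-6)·C(i-1,3).
At i = 19: i-1 = 18, so c_{19} = 5 + 108 - 4896 = -4783.

-4783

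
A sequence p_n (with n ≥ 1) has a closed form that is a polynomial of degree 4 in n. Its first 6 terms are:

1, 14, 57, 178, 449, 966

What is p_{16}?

1st diffs: 13, 43, 121, 271, 517.
2nd diffs: 30, 78, 150, 246.
3rd diffs: 48, 72, 96.
4th diffs: 24, 24 (constant).
Newton forward-difference form: p_n = 1 + 13·C(n-1,1) + 30·C(n-1,2) + 48·C(n-1,3) + 24·C(n-1,4).
At n = 16: n-1 = 15, so p_{16} = 1 + 195 + 3150 + 21840 + 32760 = 57946.

57946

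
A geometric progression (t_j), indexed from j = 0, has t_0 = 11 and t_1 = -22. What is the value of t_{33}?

-94489280512

Common ratio r = -2.
t_j = 11·(-2)^(j-0).
t_{33} = 11·(-2)^33 = -94489280512.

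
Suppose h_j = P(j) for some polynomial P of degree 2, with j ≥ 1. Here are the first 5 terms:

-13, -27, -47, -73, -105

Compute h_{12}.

-497

1st diffs: -14, -20, -26, -32.
2nd diffs: -6, -6, -6 (constant).
Newton forward-difference form: h_j = -13 + (-14)·C(j-1,1) + (-6)·C(j-1,2).
At j = 12: j-1 = 11, so h_{12} = -13 - 154 - 330 = -497.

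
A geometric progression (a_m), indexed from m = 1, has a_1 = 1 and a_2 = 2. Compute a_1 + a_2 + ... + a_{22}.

Common ratio r = 2.
a_m = 1·2^(m-1).
S = 1·(2^22 - 1)/(2 - 1) = 1·(4194304 - 1)/(1) = 4194303.

4194303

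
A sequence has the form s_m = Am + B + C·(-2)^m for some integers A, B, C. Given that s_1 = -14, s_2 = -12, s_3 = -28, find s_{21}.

-2097244

Write the equations: A + B - 2C = -14; 2A + B + 4C = -12; 3A + B - 8C = -28.
Subtracting the first from the second: A + 6C = 2.
Subtracting the second from the third: A - 12C = -16.
Solving: C = 1, A = -4, then B = -8.
Hence s_{21} = -4·21 + (-8) + 1·(-2097152) = -2097244.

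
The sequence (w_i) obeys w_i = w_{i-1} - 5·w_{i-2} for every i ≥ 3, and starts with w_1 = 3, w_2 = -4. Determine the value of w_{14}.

108076

Applying the relation repeatedly:
w_3 = -19  w_4 = 1  w_5 = 96  …  w_{11} = -184  w_{12} = -26789  w_{13} = -25869  w_{14} = 108076.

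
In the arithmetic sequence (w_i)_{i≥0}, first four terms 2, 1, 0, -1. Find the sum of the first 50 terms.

-1125

Common difference d = -1.
w_i = 2 + (i - 0)·(-1).
w_{49} = -47; S = 50·(2 + (-47))/2 = -1125.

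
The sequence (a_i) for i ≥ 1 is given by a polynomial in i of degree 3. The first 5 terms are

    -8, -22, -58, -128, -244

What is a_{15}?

1st diffs: -14, -36, -70, -116.
2nd diffs: -22, -34, -46.
3rd diffs: -12, -12 (constant).
So a_i = -2i^3 + i^2 - 3i - 4.
Evaluating at i = 15 gives a_{15} = -6574.

-6574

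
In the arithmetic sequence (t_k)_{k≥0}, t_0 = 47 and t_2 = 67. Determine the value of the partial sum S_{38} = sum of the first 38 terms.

Common difference d = (67 - 47) / (2 - 0) = 10.
t_k = 47 + (k - 0)·10.
t_{37} = 417; S = 38·(47 + 417)/2 = 8816.

8816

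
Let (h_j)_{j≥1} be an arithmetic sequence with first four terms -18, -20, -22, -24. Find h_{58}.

-132

Common difference d = -2.
h_j = -18 + (j - 1)·(-2).
h_{58} = -18 + 57·(-2) = -132.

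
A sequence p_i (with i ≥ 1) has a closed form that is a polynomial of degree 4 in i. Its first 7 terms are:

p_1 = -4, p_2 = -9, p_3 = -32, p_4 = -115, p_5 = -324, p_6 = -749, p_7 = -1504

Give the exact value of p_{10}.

-7249

1st diffs: -5, -23, -83, -209, -425, -755.
2nd diffs: -18, -60, -126, -216, -330.
3rd diffs: -42, -66, -90, -114.
4th diffs: -24, -24, -24 (constant).
Newton forward-difference form: p_i = -4 + (-5)·C(i-1,1) + (-18)·C(i-1,2) + (-42)·C(i-1,3) + (-24)·C(i-1,4).
At i = 10: i-1 = 9, so p_{10} = -4 - 45 - 648 - 3528 - 3024 = -7249.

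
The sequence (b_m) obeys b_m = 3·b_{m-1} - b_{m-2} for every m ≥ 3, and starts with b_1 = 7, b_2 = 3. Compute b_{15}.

Applying the relation repeatedly:
b_3 = 2  b_4 = 3  b_5 = 7  …  b_{12} = 5778  b_{13} = 15127  b_{14} = 39603  b_{15} = 103682.

103682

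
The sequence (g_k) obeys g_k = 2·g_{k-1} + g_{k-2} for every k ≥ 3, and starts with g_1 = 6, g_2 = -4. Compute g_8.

-256

g_3 = -2, g_4 = -8, g_5 = -18, g_6 = -44, g_7 = -106, g_8 = -256.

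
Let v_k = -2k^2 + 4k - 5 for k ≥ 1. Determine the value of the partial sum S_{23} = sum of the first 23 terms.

-7659

Over k = 1..23: Σk = 276, Σk² = 4324.
Total = (-2)·4324 + (4)·276 + (-5)·23 = -7659.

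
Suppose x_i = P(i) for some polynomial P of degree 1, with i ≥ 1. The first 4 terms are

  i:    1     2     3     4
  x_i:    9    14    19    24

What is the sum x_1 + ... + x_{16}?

744

1st diffs: 5, 5, 5 (constant).
So x_i = 5i + 4.
Continuing: …, 29, 34, 39, 44, …, x_{16} = 84.
Summing i = 1..16 (16 terms) gives 744.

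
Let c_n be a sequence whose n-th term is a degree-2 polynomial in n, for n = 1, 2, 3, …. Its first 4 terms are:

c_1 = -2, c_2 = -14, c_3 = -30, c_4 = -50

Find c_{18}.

-750

1st diffs: -12, -16, -20.
2nd diffs: -4, -4 (constant).
Newton forward-difference form: c_n = -2 + (-12)·C(n-1,1) + (-4)·C(n-1,2).
At n = 18: n-1 = 17, so c_{18} = -2 - 204 - 544 = -750.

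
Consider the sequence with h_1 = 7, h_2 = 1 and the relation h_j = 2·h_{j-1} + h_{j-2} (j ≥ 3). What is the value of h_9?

Applying the relation repeatedly:
h_3 = 9  h_4 = 19  h_5 = 47  h_6 = 113  h_7 = 273  h_8 = 659  h_9 = 1591.

1591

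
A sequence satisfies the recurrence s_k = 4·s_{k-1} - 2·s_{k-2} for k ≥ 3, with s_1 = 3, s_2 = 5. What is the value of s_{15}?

Compute successive terms:
s_3 = 14, s_4 = 46, s_5 = 156, …, s_{12} = 842464, s_{13} = 2876352, s_{14} = 9820480, s_{15} = 33529216.

33529216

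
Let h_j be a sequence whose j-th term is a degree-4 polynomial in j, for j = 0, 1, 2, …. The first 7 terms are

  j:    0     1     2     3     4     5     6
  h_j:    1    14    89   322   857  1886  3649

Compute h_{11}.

1st diffs: 13, 75, 233, 535, 1029, 1763.
2nd diffs: 62, 158, 302, 494, 734.
3rd diffs: 96, 144, 192, 240.
4th diffs: 48, 48, 48 (constant).
Newton forward-difference form: h_j = 1 + 13·C(j,1) + 62·C(j,2) + 96·C(j,3) + 48·C(j,4).
At j = 11: j = 11, so h_{11} = 1 + 143 + 3410 + 15840 + 15840 = 35234.

35234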